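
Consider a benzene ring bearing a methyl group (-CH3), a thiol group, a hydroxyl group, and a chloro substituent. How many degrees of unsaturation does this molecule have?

4

Atom tally by fragment:
  benzene ring core → C:6 H:6
  (− 4 ring H displaced by substituents)
  + CH3 → C:1 H:3
  + SH → S:1 H:1
  + OH → O:1 H:1
  + Cl → Cl:1
Element totals:
  C: 7
  H: 7
  Cl: 1
  O: 1
  S: 1
Molecular formula: C7H7ClOS.
DoU = (2C + 2 + N − H − X) / 2 = (2·7 + 2 + 0 − 7 − 1) / 2 = 4.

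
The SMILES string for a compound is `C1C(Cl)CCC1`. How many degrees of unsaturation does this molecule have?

Atom tally by fragment:
  cyclopentane ring core → C:5 H:10
  (− 1 ring H displaced by substituents)
  + Cl → Cl:1
Element totals:
  C: 5
  H: 9
  Cl: 1
Molecular formula: C5H9Cl.
DoU = (2C + 2 + N − H − X) / 2 = (2·5 + 2 + 0 − 9 − 1) / 2 = 1.

1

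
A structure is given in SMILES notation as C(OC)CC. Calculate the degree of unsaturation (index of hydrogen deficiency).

Atom tally by fragment:
  CH3OCH2 → C:2 H:5 O:1
  CH2 → C:1 H:2
  CH3 → C:1 H:3
Element totals:
  C: 4
  H: 10
  O: 1
Molecular formula: C4H10O.
DoU = (2C + 2 + N − H − X) / 2 = (2·4 + 2 + 0 − 10 − 0) / 2 = 0.

0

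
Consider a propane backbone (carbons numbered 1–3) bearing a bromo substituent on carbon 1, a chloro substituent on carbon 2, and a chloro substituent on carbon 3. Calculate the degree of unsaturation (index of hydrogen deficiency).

0

Atom tally by fragment:
  BrCH2 → C:1 H:2 Br:1
  CH(Cl) → C:1 H:1 Cl:1
  CH2Cl → C:1 H:2 Cl:1
Element totals:
  C: 3
  H: 5
  Br: 1
  Cl: 2
Molecular formula: C3H5BrCl2.
DoU = (2C + 2 + N − H − X) / 2 = (2·3 + 2 + 0 − 5 − 3) / 2 = 0.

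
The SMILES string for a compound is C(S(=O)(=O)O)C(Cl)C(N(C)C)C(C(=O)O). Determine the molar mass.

259.70 g/mol

Atom tally by fragment:
  HO3SCH2 → C:1 H:3 S:1 O:3
  CH(Cl) → C:1 H:1 Cl:1
  CH(N(CH3)2) → C:3 H:7 N:1
  CH2COOH → C:2 H:3 O:2
Element totals:
  C: 7
  H: 14
  Cl: 1
  N: 1
  O: 5
  S: 1
Molecular formula: C7H14ClNO5S.
  M = 7(12.011) + 14(1.008) + 35.45 + 14.007 + 5(15.999) + 32.06
    = 84.077 + 14.112 + 35.450 + 14.007 + 79.995 + 32.060 = 259.701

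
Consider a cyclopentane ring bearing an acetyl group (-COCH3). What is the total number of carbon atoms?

7

Atom tally by fragment:
  cyclopentane ring core → C:5 H:10
  (− 1 ring H displaced by substituents)
  + COCH3 → C:2 H:3 O:1
Element totals:
  C: 7
  H: 12
  O: 1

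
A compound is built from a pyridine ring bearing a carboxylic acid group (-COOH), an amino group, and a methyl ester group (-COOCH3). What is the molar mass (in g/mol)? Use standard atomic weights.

Atom tally by fragment:
  pyridine ring core → C:5 H:5 N:1
  (− 3 ring H displaced by substituents)
  + COOH → C:1 H:1 O:2
  + NH2 → N:1 H:2
  + COOCH3 → C:2 H:3 O:2
Element totals:
  C: 8
  H: 8
  N: 2
  O: 4
Molecular formula: C8H8N2O4.
  M = 8(12.011) + 8(1.008) + 2(14.007) + 4(15.999)
    = 96.088 + 8.064 + 28.014 + 63.996 = 196.162

196.16 g/mol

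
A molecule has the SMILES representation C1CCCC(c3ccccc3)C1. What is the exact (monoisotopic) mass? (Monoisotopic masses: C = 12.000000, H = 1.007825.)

Atom tally by fragment:
  cyclohexane ring core → C:6 H:12
  (− 1 ring H displaced by substituents)
  + C6H5 → C:6 H:5
Element totals:
  C: 12
  H: 16
Molecular formula: C12H16.
  M = 12(12.0) + 16(1.007825)
    = 144.000000 + 16.125200 = 160.125200

160.1252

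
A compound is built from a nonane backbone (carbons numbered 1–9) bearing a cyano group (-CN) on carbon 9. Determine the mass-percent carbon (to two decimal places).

Atom tally by fragment:
  CH3 → C:1 H:3
  CH2 → C:1 H:2
  CH2 → C:1 H:2
  CH2 → C:1 H:2
  CH2 → C:1 H:2
  CH2 → C:1 H:2
  CH2 → C:1 H:2
  CH2 → C:1 H:2
  CH2CN → C:2 H:2 N:1
Element totals:
  C: 10
  H: 19
  N: 1
Molecular formula: C10H19N.
Molar mass = 153.269 g/mol.
Mass from C: 10 × 12.011 = 120.110 g/mol.
%C = 120.110 / 153.269 × 100 = 78.37%.

78.37%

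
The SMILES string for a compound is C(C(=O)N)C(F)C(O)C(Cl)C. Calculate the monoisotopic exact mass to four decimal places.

183.0462

Atom tally by fragment:
  H2NOCCH2 → C:2 H:4 O:1 N:1
  CH(F) → C:1 H:1 F:1
  CH(OH) → C:1 H:2 O:1
  CH(Cl) → C:1 H:1 Cl:1
  CH3 → C:1 H:3
Element totals:
  C: 6
  H: 11
  Cl: 1
  F: 1
  N: 1
  O: 2
Molecular formula: C6H11ClFNO2.
  M = 6(12.0) + 11(1.007825) + 34.968853 + 18.998403 + 14.003074 + 2(15.994915)
    = 72.000000 + 11.086075 + 34.968853 + 18.998403 + 14.003074 + 31.989830 = 183.046235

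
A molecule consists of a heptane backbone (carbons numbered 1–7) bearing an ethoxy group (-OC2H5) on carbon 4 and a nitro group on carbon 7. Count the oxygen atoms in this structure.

3

Atom tally by fragment:
  CH3 → C:1 H:3
  CH2 → C:1 H:2
  CH2 → C:1 H:2
  CH(OC2H5) → C:3 H:6 O:1
  CH2 → C:1 H:2
  CH2 → C:1 H:2
  CH2NO2 → C:1 H:2 N:1 O:2
Element totals:
  C: 9
  H: 19
  N: 1
  O: 3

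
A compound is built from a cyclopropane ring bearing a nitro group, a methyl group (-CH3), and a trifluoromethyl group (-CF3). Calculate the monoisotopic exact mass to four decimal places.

Atom tally by fragment:
  cyclopropane ring core → C:3 H:6
  (− 3 ring H displaced by substituents)
  + NO2 → N:1 O:2
  + CH3 → C:1 H:3
  + CF3 → C:1 F:3
Element totals:
  C: 5
  H: 6
  F: 3
  N: 1
  O: 2
Molecular formula: C5H6F3NO2.
  M = 5(12.0) + 6(1.007825) + 3(18.998403) + 14.003074 + 2(15.994915)
    = 60.000000 + 6.046950 + 56.995209 + 14.003074 + 31.989830 = 169.035063

169.0351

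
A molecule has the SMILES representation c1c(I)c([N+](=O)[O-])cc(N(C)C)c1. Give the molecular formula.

C8H9IN2O2

Atom tally by fragment:
  benzene ring core → C:6 H:6
  (− 3 ring H displaced by substituents)
  + I → I:1
  + NO2 → N:1 O:2
  + N(CH3)2 → N:1 C:2 H:6
Element totals:
  C: 8
  H: 9
  I: 1
  N: 2
  O: 2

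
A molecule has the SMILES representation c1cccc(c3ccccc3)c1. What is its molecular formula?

Atom tally by fragment:
  benzene ring core → C:6 H:6
  (− 1 ring H displaced by substituents)
  + C6H5 → C:6 H:5
Element totals:
  C: 12
  H: 10

C12H10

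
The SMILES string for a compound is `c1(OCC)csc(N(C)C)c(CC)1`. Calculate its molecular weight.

Atom tally by fragment:
  thiophene ring core → C:4 H:4 S:1
  (− 3 ring H displaced by substituents)
  + OC2H5 → C:2 H:5 O:1
  + N(CH3)2 → N:1 C:2 H:6
  + C2H5 → C:2 H:5
Element totals:
  C: 10
  H: 17
  N: 1
  O: 1
  S: 1
Molecular formula: C10H17NOS.
  M = 10(12.011) + 17(1.008) + 14.007 + 15.999 + 32.06
    = 120.110 + 17.136 + 14.007 + 15.999 + 32.060 = 199.312

199.31 g/mol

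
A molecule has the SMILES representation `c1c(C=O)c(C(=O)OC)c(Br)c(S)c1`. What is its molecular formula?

C9H7BrO3S

Atom tally by fragment:
  benzene ring core → C:6 H:6
  (− 4 ring H displaced by substituents)
  + CHO → C:1 H:1 O:1
  + COOCH3 → C:2 H:3 O:2
  + Br → Br:1
  + SH → S:1 H:1
Element totals:
  C: 9
  H: 7
  Br: 1
  O: 3
  S: 1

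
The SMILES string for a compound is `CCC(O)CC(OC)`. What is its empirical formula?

Atom tally by fragment:
  CH3 → C:1 H:3
  CH2 → C:1 H:2
  CH(OH) → C:1 H:2 O:1
  CH2 → C:1 H:2
  CH2OCH3 → C:2 H:5 O:1
Element totals:
  C: 6
  H: 14
  O: 2
Molecular formula: C6H14O2.
gcd of subscripts = 2; dividing each by 2:
  C: 6/2 = 3
  H: 14/2 = 7
  O: 2/2 = 1

C3H7O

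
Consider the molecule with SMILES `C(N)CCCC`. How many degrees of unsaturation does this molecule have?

Atom tally by fragment:
  H2NCH2 → C:1 H:4 N:1
  CH2 → C:1 H:2
  CH2 → C:1 H:2
  CH2 → C:1 H:2
  CH3 → C:1 H:3
Element totals:
  C: 5
  H: 13
  N: 1
Molecular formula: C5H13N.
DoU = (2C + 2 + N − H − X) / 2 = (2·5 + 2 + 1 − 13 − 0) / 2 = 0.

0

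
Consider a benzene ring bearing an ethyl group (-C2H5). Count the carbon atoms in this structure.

8

Atom tally by fragment:
  benzene ring core → C:6 H:6
  (− 1 ring H displaced by substituents)
  + C2H5 → C:2 H:5
Element totals:
  C: 8
  H: 10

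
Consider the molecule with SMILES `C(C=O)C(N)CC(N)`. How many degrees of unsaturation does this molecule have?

Atom tally by fragment:
  OHCCH2 → C:2 H:3 O:1
  CH(NH2) → C:1 H:3 N:1
  CH2 → C:1 H:2
  CH2NH2 → C:1 H:4 N:1
Element totals:
  C: 5
  H: 12
  N: 2
  O: 1
Molecular formula: C5H12N2O.
DoU = (2C + 2 + N − H − X) / 2 = (2·5 + 2 + 2 − 12 − 0) / 2 = 1.

1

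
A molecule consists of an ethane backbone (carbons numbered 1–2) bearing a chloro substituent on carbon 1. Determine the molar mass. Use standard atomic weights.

64.51 g/mol

Atom tally by fragment:
  ClCH2 → C:1 H:2 Cl:1
  CH3 → C:1 H:3
Element totals:
  C: 2
  H: 5
  Cl: 1
Molecular formula: C2H5Cl.
  M = 2(12.011) + 5(1.008) + 35.45
    = 24.022 + 5.040 + 35.450 = 64.512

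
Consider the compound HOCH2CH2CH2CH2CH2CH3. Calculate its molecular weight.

102.18 g/mol

Atom tally by fragment:
  HOCH2 → C:1 H:3 O:1
  CH2 → C:1 H:2
  CH2 → C:1 H:2
  CH2 → C:1 H:2
  CH2 → C:1 H:2
  CH3 → C:1 H:3
Element totals:
  C: 6
  H: 14
  O: 1
Molecular formula: C6H14O.
  M = 6(12.011) + 14(1.008) + 15.999
    = 72.066 + 14.112 + 15.999 = 102.177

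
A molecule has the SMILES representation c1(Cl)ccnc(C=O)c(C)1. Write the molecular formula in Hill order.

C7H6ClNO

Atom tally by fragment:
  pyridine ring core → C:5 H:5 N:1
  (− 3 ring H displaced by substituents)
  + Cl → Cl:1
  + CHO → C:1 H:1 O:1
  + CH3 → C:1 H:3
Element totals:
  C: 7
  H: 6
  Cl: 1
  N: 1
  O: 1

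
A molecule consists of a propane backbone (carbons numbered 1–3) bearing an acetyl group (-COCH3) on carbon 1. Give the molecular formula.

Atom tally by fragment:
  CH3COCH2 → C:3 H:5 O:1
  CH2 → C:1 H:2
  CH3 → C:1 H:3
Element totals:
  C: 5
  H: 10
  O: 1

C5H10O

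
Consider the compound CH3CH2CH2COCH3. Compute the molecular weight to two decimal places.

86.13 g/mol

Element totals:
  C: 5
  H: 10
  O: 1
Molecular formula: C5H10O.
  M = 5(12.011) + 10(1.008) + 15.999
    = 60.055 + 10.080 + 15.999 = 86.134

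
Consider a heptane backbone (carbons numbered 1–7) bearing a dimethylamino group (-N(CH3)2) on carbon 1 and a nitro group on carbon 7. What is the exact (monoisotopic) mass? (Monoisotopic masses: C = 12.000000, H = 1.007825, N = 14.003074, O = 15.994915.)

188.1525

Atom tally by fragment:
  (CH3)2NCH2 → C:3 H:8 N:1
  CH2 → C:1 H:2
  CH2 → C:1 H:2
  CH2 → C:1 H:2
  CH2 → C:1 H:2
  CH2 → C:1 H:2
  CH2NO2 → C:1 H:2 N:1 O:2
Element totals:
  C: 9
  H: 20
  N: 2
  O: 2
Molecular formula: C9H20N2O2.
  M = 9(12.0) + 20(1.007825) + 2(14.003074) + 2(15.994915)
    = 108.000000 + 20.156500 + 28.006148 + 31.989830 = 188.152478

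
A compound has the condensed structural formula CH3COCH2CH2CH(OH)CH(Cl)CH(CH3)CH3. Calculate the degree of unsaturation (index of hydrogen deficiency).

Atom tally by fragment:
  CH3COCH2 → C:3 H:5 O:1
  CH2 → C:1 H:2
  CH(OH) → C:1 H:2 O:1
  CH(Cl) → C:1 H:1 Cl:1
  CH(CH3) → C:2 H:4
  CH3 → C:1 H:3
Element totals:
  C: 9
  H: 17
  Cl: 1
  O: 2
Molecular formula: C9H17ClO2.
DoU = (2C + 2 + N − H − X) / 2 = (2·9 + 2 + 0 − 17 − 1) / 2 = 1.

1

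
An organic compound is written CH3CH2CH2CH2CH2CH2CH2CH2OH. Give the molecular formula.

Atom tally by fragment:
  CH3 → C:1 H:3
  CH2 → C:1 H:2
  CH2 → C:1 H:2
  CH2 → C:1 H:2
  CH2 → C:1 H:2
  CH2 → C:1 H:2
  CH2CH2OH → C:2 H:5 O:1
Element totals:
  C: 8
  H: 18
  O: 1

C8H18O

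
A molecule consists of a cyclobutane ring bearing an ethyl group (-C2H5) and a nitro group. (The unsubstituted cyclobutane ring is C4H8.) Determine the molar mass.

Atom tally by fragment:
  cyclobutane ring core → C:4 H:8
  (− 2 ring H displaced by substituents)
  + C2H5 → C:2 H:5
  + NO2 → N:1 O:2
Element totals:
  C: 6
  H: 11
  N: 1
  O: 2
Molecular formula: C6H11NO2.
  M = 6(12.011) + 11(1.008) + 14.007 + 2(15.999)
    = 72.066 + 11.088 + 14.007 + 31.998 = 129.159

129.16 g/mol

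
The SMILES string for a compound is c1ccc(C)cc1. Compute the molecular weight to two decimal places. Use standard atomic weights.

Atom tally by fragment:
  benzene ring core → C:6 H:6
  (− 1 ring H displaced by substituents)
  + CH3 → C:1 H:3
Element totals:
  C: 7
  H: 8
Molecular formula: C7H8.
  M = 7(12.011) + 8(1.008)
    = 84.077 + 8.064 = 92.141

92.14 g/mol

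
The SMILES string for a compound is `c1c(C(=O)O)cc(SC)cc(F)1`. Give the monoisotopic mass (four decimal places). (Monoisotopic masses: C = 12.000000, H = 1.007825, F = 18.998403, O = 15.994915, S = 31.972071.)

Atom tally by fragment:
  benzene ring core → C:6 H:6
  (− 3 ring H displaced by substituents)
  + COOH → C:1 H:1 O:2
  + SCH3 → C:1 H:3 S:1
  + F → F:1
Element totals:
  C: 8
  H: 7
  F: 1
  O: 2
  S: 1
Molecular formula: C8H7FO2S.
  M = 8(12.0) + 7(1.007825) + 18.998403 + 2(15.994915) + 31.972071
    = 96.000000 + 7.054775 + 18.998403 + 31.989830 + 31.972071 = 186.015079

186.0151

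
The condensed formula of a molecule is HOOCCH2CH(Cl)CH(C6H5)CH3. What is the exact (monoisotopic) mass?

Atom tally by fragment:
  HOOCCH2 → C:2 H:3 O:2
  CH(Cl) → C:1 H:1 Cl:1
  CH(C6H5) → C:7 H:6
  CH3 → C:1 H:3
Element totals:
  C: 11
  H: 13
  Cl: 1
  O: 2
Molecular formula: C11H13ClO2.
  M = 11(12.0) + 13(1.007825) + 34.968853 + 2(15.994915)
    = 132.000000 + 13.101725 + 34.968853 + 31.989830 = 212.060408

212.0604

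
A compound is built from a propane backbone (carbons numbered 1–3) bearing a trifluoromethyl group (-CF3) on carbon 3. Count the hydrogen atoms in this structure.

Atom tally by fragment:
  CH3 → C:1 H:3
  CH2 → C:1 H:2
  CH2CF3 → C:2 H:2 F:3
Element totals:
  C: 4
  H: 7
  F: 3

7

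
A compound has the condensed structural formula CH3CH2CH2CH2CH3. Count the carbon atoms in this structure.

Atom tally by fragment:
  CH3 → C:1 H:3
  CH2 → C:1 H:2
  CH2 → C:1 H:2
  CH2 → C:1 H:2
  CH3 → C:1 H:3
Element totals:
  C: 5
  H: 12

5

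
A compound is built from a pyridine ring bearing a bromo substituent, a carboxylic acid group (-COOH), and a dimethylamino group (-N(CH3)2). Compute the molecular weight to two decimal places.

245.08 g/mol

Atom tally by fragment:
  pyridine ring core → C:5 H:5 N:1
  (− 3 ring H displaced by substituents)
  + Br → Br:1
  + COOH → C:1 H:1 O:2
  + N(CH3)2 → N:1 C:2 H:6
Element totals:
  C: 8
  H: 9
  Br: 1
  N: 2
  O: 2
Molecular formula: C8H9BrN2O2.
  M = 8(12.011) + 9(1.008) + 79.904 + 2(14.007) + 2(15.999)
    = 96.088 + 9.072 + 79.904 + 28.014 + 31.998 = 245.076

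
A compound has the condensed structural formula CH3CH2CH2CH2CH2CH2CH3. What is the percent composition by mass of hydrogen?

16.10%

Atom tally by fragment:
  CH3 → C:1 H:3
  CH2 → C:1 H:2
  CH2 → C:1 H:2
  CH2 → C:1 H:2
  CH2 → C:1 H:2
  CH2 → C:1 H:2
  CH3 → C:1 H:3
Element totals:
  C: 7
  H: 16
Molecular formula: C7H16.
Molar mass = 100.205 g/mol.
Mass from H: 16 × 1.008 = 16.128 g/mol.
%H = 16.128 / 100.205 × 100 = 16.10%.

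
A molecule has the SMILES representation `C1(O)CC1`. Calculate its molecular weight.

58.08 g/mol

Atom tally by fragment:
  cyclopropane ring core → C:3 H:6
  (− 1 ring H displaced by substituents)
  + OH → O:1 H:1
Element totals:
  C: 3
  H: 6
  O: 1
Molecular formula: C3H6O.
  M = 3(12.011) + 6(1.008) + 15.999
    = 36.033 + 6.048 + 15.999 = 58.080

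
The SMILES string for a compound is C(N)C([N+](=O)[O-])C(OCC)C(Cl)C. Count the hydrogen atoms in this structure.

15

Atom tally by fragment:
  H2NCH2 → C:1 H:4 N:1
  CH(NO2) → C:1 H:1 N:1 O:2
  CH(OC2H5) → C:3 H:6 O:1
  CH(Cl) → C:1 H:1 Cl:1
  CH3 → C:1 H:3
Element totals:
  C: 7
  H: 15
  Cl: 1
  N: 2
  O: 3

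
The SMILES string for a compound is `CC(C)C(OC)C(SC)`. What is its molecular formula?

Atom tally by fragment:
  CH3 → C:1 H:3
  CH(CH3) → C:2 H:4
  CH(OCH3) → C:2 H:4 O:1
  CH2SCH3 → C:2 H:5 S:1
Element totals:
  C: 7
  H: 16
  O: 1
  S: 1

C7H16OS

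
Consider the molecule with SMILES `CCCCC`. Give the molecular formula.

Atom tally by fragment:
  CH3 → C:1 H:3
  CH2 → C:1 H:2
  CH2 → C:1 H:2
  CH2 → C:1 H:2
  CH3 → C:1 H:3
Element totals:
  C: 5
  H: 12

C5H12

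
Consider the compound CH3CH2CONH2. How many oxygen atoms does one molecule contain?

Element totals:
  C: 3
  H: 7
  N: 1
  O: 1

1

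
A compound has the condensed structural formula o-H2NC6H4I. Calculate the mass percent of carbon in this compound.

32.90%

Atom tally by fragment:
  benzene ring core → C:6 H:6
  (− 2 ring H displaced by substituents)
  + NH2 → N:1 H:2
  + I → I:1
Element totals:
  C: 6
  H: 6
  I: 1
  N: 1
Molecular formula: C6H6IN.
Molar mass = 219.025 g/mol.
Mass from C: 6 × 12.011 = 72.066 g/mol.
%C = 72.066 / 219.025 × 100 = 32.90%.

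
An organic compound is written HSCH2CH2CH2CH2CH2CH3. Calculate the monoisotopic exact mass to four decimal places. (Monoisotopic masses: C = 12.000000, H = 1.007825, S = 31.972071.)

Atom tally by fragment:
  HSCH2 → C:1 H:3 S:1
  CH2 → C:1 H:2
  CH2 → C:1 H:2
  CH2 → C:1 H:2
  CH2 → C:1 H:2
  CH3 → C:1 H:3
Element totals:
  C: 6
  H: 14
  S: 1
Molecular formula: C6H14S.
  M = 6(12.0) + 14(1.007825) + 31.972071
    = 72.000000 + 14.109550 + 31.972071 = 118.081621

118.0816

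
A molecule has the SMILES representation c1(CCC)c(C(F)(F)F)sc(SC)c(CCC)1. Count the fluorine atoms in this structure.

3

Atom tally by fragment:
  thiophene ring core → C:4 H:4 S:1
  (− 4 ring H displaced by substituents)
  + CH2CH2CH3 → C:3 H:7
  + CF3 → C:1 F:3
  + SCH3 → C:1 H:3 S:1
  + CH2CH2CH3 → C:3 H:7
Element totals:
  C: 12
  H: 17
  F: 3
  S: 2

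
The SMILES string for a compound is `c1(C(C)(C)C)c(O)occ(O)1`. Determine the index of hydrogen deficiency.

3

Atom tally by fragment:
  furan ring core → C:4 H:4 O:1
  (− 3 ring H displaced by substituents)
  + C(CH3)3 → C:4 H:9
  + OH → O:1 H:1
  + OH → O:1 H:1
Element totals:
  C: 8
  H: 12
  O: 3
Molecular formula: C8H12O3.
DoU = (2C + 2 + N − H − X) / 2 = (2·8 + 2 + 0 − 12 − 0) / 2 = 3.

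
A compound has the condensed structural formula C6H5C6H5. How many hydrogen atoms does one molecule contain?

10

Element totals:
  C: 12
  H: 10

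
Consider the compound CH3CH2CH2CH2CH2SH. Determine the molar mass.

Atom tally by fragment:
  CH3 → C:1 H:3
  CH2 → C:1 H:2
  CH2 → C:1 H:2
  CH2 → C:1 H:2
  CH2SH → C:1 H:3 S:1
Element totals:
  C: 5
  H: 12
  S: 1
Molecular formula: C5H12S.
  M = 5(12.011) + 12(1.008) + 32.06
    = 60.055 + 12.096 + 32.060 = 104.211

104.21 g/mol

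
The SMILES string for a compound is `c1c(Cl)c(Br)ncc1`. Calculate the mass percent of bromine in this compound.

Atom tally by fragment:
  pyridine ring core → C:5 H:5 N:1
  (− 2 ring H displaced by substituents)
  + Cl → Cl:1
  + Br → Br:1
Element totals:
  C: 5
  H: 3
  Br: 1
  Cl: 1
  N: 1
Molecular formula: C5H3BrClN.
Molar mass = 192.440 g/mol.
Mass from Br: 1 × 79.904 = 79.904 g/mol.
%Br = 79.904 / 192.440 × 100 = 41.52%.

41.52%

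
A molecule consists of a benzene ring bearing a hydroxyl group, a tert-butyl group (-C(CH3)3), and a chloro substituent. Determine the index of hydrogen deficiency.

Atom tally by fragment:
  benzene ring core → C:6 H:6
  (− 3 ring H displaced by substituents)
  + OH → O:1 H:1
  + C(CH3)3 → C:4 H:9
  + Cl → Cl:1
Element totals:
  C: 10
  H: 13
  Cl: 1
  O: 1
Molecular formula: C10H13ClO.
DoU = (2C + 2 + N − H − X) / 2 = (2·10 + 2 + 0 − 13 − 1) / 2 = 4.

4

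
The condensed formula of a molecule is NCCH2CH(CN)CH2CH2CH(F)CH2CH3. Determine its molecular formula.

C9H13FN2

Atom tally by fragment:
  NCCH2 → C:2 H:2 N:1
  CH(CN) → C:2 H:1 N:1
  CH2 → C:1 H:2
  CH2 → C:1 H:2
  CH(F) → C:1 H:1 F:1
  CH2 → C:1 H:2
  CH3 → C:1 H:3
Element totals:
  C: 9
  H: 13
  F: 1
  N: 2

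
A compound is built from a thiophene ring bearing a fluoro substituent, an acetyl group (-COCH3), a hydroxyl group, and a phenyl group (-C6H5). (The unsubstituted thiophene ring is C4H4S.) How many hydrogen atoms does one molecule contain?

9

Atom tally by fragment:
  thiophene ring core → C:4 H:4 S:1
  (− 4 ring H displaced by substituents)
  + F → F:1
  + COCH3 → C:2 H:3 O:1
  + OH → O:1 H:1
  + C6H5 → C:6 H:5
Element totals:
  C: 12
  H: 9
  F: 1
  O: 2
  S: 1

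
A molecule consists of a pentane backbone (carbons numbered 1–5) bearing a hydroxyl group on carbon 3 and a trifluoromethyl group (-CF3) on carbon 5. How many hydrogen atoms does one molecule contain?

Atom tally by fragment:
  CH3 → C:1 H:3
  CH2 → C:1 H:2
  CH(OH) → C:1 H:2 O:1
  CH2 → C:1 H:2
  CH2CF3 → C:2 H:2 F:3
Element totals:
  C: 6
  H: 11
  F: 3
  O: 1

11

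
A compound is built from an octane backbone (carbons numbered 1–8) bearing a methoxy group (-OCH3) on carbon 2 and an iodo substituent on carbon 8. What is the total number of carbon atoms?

9

Atom tally by fragment:
  CH3 → C:1 H:3
  CH(OCH3) → C:2 H:4 O:1
  CH2 → C:1 H:2
  CH2 → C:1 H:2
  CH2 → C:1 H:2
  CH2 → C:1 H:2
  CH2 → C:1 H:2
  CH2I → C:1 H:2 I:1
Element totals:
  C: 9
  H: 19
  I: 1
  O: 1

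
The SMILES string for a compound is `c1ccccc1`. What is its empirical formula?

CH

Atom tally by fragment:
  benzene ring core → C:6 H:6
Element totals:
  C: 6
  H: 6
Molecular formula: C6H6.
gcd of subscripts = 6; dividing each by 6:
  C: 6/6 = 1
  H: 6/6 = 1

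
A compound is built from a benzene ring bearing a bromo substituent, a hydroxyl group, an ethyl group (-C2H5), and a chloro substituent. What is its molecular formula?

Atom tally by fragment:
  benzene ring core → C:6 H:6
  (− 4 ring H displaced by substituents)
  + Br → Br:1
  + OH → O:1 H:1
  + C2H5 → C:2 H:5
  + Cl → Cl:1
Element totals:
  C: 8
  H: 8
  Br: 1
  Cl: 1
  O: 1

C8H8BrClO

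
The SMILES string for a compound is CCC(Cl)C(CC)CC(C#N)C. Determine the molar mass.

187.71 g/mol

Atom tally by fragment:
  CH3 → C:1 H:3
  CH2 → C:1 H:2
  CH(Cl) → C:1 H:1 Cl:1
  CH(C2H5) → C:3 H:6
  CH2 → C:1 H:2
  CH(CN) → C:2 H:1 N:1
  CH3 → C:1 H:3
Element totals:
  C: 10
  H: 18
  Cl: 1
  N: 1
Molecular formula: C10H18ClN.
  M = 10(12.011) + 18(1.008) + 35.45 + 14.007
    = 120.110 + 18.144 + 35.450 + 14.007 = 187.711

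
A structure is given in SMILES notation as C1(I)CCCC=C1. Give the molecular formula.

Atom tally by fragment:
  cyclohexene ring core → C:6 H:10
  (− 1 ring H displaced by substituents)
  + I → I:1
Element totals:
  C: 6
  H: 9
  I: 1

C6H9I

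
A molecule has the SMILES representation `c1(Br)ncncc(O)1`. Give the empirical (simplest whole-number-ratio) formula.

C4H3BrN2O

Atom tally by fragment:
  pyrimidine ring core → C:4 H:4 N:2
  (− 2 ring H displaced by substituents)
  + Br → Br:1
  + OH → O:1 H:1
Element totals:
  C: 4
  H: 3
  Br: 1
  N: 2
  O: 1
Molecular formula: C4H3BrN2O.
gcd of subscripts (1, 4, 3, 2, 1) = 1, so the empirical formula equals the molecular formula.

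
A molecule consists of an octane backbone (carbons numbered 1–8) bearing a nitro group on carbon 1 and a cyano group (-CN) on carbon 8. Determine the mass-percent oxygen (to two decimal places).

17.37%

Atom tally by fragment:
  O2NCH2 → C:1 H:2 N:1 O:2
  CH2 → C:1 H:2
  CH2 → C:1 H:2
  CH2 → C:1 H:2
  CH2 → C:1 H:2
  CH2 → C:1 H:2
  CH2 → C:1 H:2
  CH2CN → C:2 H:2 N:1
Element totals:
  C: 9
  H: 16
  N: 2
  O: 2
Molecular formula: C9H16N2O2.
Molar mass = 184.239 g/mol.
Mass from O: 2 × 15.999 = 31.998 g/mol.
%O = 31.998 / 184.239 × 100 = 17.37%.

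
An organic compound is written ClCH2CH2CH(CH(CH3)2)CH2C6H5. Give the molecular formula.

Atom tally by fragment:
  ClCH2 → C:1 H:2 Cl:1
  CH2 → C:1 H:2
  CH(CH(CH3)2) → C:4 H:8
  CH2C6H5 → C:7 H:7
Element totals:
  C: 13
  H: 19
  Cl: 1

C13H19Cl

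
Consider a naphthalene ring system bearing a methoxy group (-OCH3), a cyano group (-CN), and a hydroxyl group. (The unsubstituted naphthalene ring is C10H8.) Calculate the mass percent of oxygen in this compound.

16.06%

Atom tally by fragment:
  naphthalene ring system core → C:10 H:8
  (− 3 ring H displaced by substituents)
  + OCH3 → C:1 H:3 O:1
  + CN → C:1 N:1
  + OH → O:1 H:1
Element totals:
  C: 12
  H: 9
  N: 1
  O: 2
Molecular formula: C12H9NO2.
Molar mass = 199.209 g/mol.
Mass from O: 2 × 15.999 = 31.998 g/mol.
%O = 31.998 / 199.209 × 100 = 16.06%.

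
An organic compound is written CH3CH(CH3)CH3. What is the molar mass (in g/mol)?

58.12 g/mol

Element totals:
  C: 4
  H: 10
Molecular formula: C4H10.
  M = 4(12.011) + 10(1.008)
    = 48.044 + 10.080 = 58.124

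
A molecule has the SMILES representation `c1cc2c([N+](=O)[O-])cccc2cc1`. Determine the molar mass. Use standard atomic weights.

Atom tally by fragment:
  naphthalene ring system core → C:10 H:8
  (− 1 ring H displaced by substituents)
  + NO2 → N:1 O:2
Element totals:
  C: 10
  H: 7
  N: 1
  O: 2
Molecular formula: C10H7NO2.
  M = 10(12.011) + 7(1.008) + 14.007 + 2(15.999)
    = 120.110 + 7.056 + 14.007 + 31.998 = 173.171

173.17 g/mol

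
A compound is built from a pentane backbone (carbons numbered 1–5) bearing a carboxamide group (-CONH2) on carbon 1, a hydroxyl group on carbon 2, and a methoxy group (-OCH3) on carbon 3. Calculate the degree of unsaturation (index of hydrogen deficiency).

Atom tally by fragment:
  H2NOCCH2 → C:2 H:4 O:1 N:1
  CH(OH) → C:1 H:2 O:1
  CH(OCH3) → C:2 H:4 O:1
  CH2 → C:1 H:2
  CH3 → C:1 H:3
Element totals:
  C: 7
  H: 15
  N: 1
  O: 3
Molecular formula: C7H15NO3.
DoU = (2C + 2 + N − H − X) / 2 = (2·7 + 2 + 1 − 15 − 0) / 2 = 1.

1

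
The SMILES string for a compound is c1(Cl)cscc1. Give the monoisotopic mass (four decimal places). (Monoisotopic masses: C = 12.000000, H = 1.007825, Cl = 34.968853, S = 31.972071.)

Atom tally by fragment:
  thiophene ring core → C:4 H:4 S:1
  (− 1 ring H displaced by substituents)
  + Cl → Cl:1
Element totals:
  C: 4
  H: 3
  Cl: 1
  S: 1
Molecular formula: C4H3ClS.
  M = 4(12.0) + 3(1.007825) + 34.968853 + 31.972071
    = 48.000000 + 3.023475 + 34.968853 + 31.972071 = 117.964399

117.9644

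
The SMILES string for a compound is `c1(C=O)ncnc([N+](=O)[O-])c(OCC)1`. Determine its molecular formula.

Atom tally by fragment:
  pyrimidine ring core → C:4 H:4 N:2
  (− 3 ring H displaced by substituents)
  + CHO → C:1 H:1 O:1
  + NO2 → N:1 O:2
  + OC2H5 → C:2 H:5 O:1
Element totals:
  C: 7
  H: 7
  N: 3
  O: 4

C7H7N3O4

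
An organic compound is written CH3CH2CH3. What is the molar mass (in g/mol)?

44.10 g/mol

Atom tally by fragment:
  CH3 → C:1 H:3
  CH2 → C:1 H:2
  CH3 → C:1 H:3
Element totals:
  C: 3
  H: 8
Molecular formula: C3H8.
  M = 3(12.011) + 8(1.008)
    = 36.033 + 8.064 = 44.097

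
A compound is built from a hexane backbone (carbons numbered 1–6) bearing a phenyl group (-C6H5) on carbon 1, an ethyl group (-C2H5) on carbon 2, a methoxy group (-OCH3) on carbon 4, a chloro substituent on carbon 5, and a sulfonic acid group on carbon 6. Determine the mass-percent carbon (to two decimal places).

Atom tally by fragment:
  C6H5CH2 → C:7 H:7
  CH(C2H5) → C:3 H:6
  CH2 → C:1 H:2
  CH(OCH3) → C:2 H:4 O:1
  CH(Cl) → C:1 H:1 Cl:1
  CH2SO3H → C:1 H:3 S:1 O:3
Element totals:
  C: 15
  H: 23
  Cl: 1
  O: 4
  S: 1
Molecular formula: C15H23ClO4S.
Molar mass = 334.855 g/mol.
Mass from C: 15 × 12.011 = 180.165 g/mol.
%C = 180.165 / 334.855 × 100 = 53.80%.

53.80%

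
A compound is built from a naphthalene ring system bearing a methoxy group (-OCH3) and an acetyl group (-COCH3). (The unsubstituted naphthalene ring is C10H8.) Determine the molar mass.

Atom tally by fragment:
  naphthalene ring system core → C:10 H:8
  (− 2 ring H displaced by substituents)
  + OCH3 → C:1 H:3 O:1
  + COCH3 → C:2 H:3 O:1
Element totals:
  C: 13
  H: 12
  O: 2
Molecular formula: C13H12O2.
  M = 13(12.011) + 12(1.008) + 2(15.999)
    = 156.143 + 12.096 + 31.998 = 200.237

200.24 g/mol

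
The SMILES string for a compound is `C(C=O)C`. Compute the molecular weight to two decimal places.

Atom tally by fragment:
  OHCCH2 → C:2 H:3 O:1
  CH3 → C:1 H:3
Element totals:
  C: 3
  H: 6
  O: 1
Molecular formula: C3H6O.
  M = 3(12.011) + 6(1.008) + 15.999
    = 36.033 + 6.048 + 15.999 = 58.080

58.08 g/mol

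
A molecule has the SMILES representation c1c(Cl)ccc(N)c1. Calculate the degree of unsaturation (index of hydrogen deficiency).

4

Atom tally by fragment:
  benzene ring core → C:6 H:6
  (− 2 ring H displaced by substituents)
  + Cl → Cl:1
  + NH2 → N:1 H:2
Element totals:
  C: 6
  H: 6
  Cl: 1
  N: 1
Molecular formula: C6H6ClN.
DoU = (2C + 2 + N − H − X) / 2 = (2·6 + 2 + 1 − 6 − 1) / 2 = 4.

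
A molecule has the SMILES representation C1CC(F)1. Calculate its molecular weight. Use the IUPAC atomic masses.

Atom tally by fragment:
  cyclopropane ring core → C:3 H:6
  (− 1 ring H displaced by substituents)
  + F → F:1
Element totals:
  C: 3
  H: 5
  F: 1
Molecular formula: C3H5F.
  M = 3(12.011) + 5(1.008) + 18.998
    = 36.033 + 5.040 + 18.998 = 60.071

60.07 g/mol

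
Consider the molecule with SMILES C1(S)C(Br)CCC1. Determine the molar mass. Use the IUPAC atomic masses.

Atom tally by fragment:
  cyclopentane ring core → C:5 H:10
  (− 2 ring H displaced by substituents)
  + SH → S:1 H:1
  + Br → Br:1
Element totals:
  C: 5
  H: 9
  Br: 1
  S: 1
Molecular formula: C5H9BrS.
  M = 5(12.011) + 9(1.008) + 79.904 + 32.06
    = 60.055 + 9.072 + 79.904 + 32.060 = 181.091

181.09 g/mol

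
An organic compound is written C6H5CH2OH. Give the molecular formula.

C7H8O

Atom tally by fragment:
  benzene ring core → C:6 H:6
  (− 1 ring H displaced by substituents)
  + CH2OH → C:1 H:3 O:1
Element totals:
  C: 7
  H: 8
  O: 1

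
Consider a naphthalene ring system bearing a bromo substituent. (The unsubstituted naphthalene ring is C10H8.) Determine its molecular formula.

C10H7Br

Atom tally by fragment:
  naphthalene ring system core → C:10 H:8
  (− 1 ring H displaced by substituents)
  + Br → Br:1
Element totals:
  C: 10
  H: 7
  Br: 1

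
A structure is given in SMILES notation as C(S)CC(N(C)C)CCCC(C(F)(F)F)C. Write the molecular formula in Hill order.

C11H22F3NS

Atom tally by fragment:
  HSCH2 → C:1 H:3 S:1
  CH2 → C:1 H:2
  CH(N(CH3)2) → C:3 H:7 N:1
  CH2 → C:1 H:2
  CH2 → C:1 H:2
  CH2 → C:1 H:2
  CH(CF3) → C:2 H:1 F:3
  CH3 → C:1 H:3
Element totals:
  C: 11
  H: 22
  F: 3
  N: 1
  S: 1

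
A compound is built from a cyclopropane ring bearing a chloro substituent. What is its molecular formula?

Atom tally by fragment:
  cyclopropane ring core → C:3 H:6
  (− 1 ring H displaced by substituents)
  + Cl → Cl:1
Element totals:
  C: 3
  H: 5
  Cl: 1

C3H5Cl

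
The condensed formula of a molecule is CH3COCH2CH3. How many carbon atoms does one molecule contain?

Atom tally by fragment:
  CH3COCH2 → C:3 H:5 O:1
  CH3 → C:1 H:3
Element totals:
  C: 4
  H: 8
  O: 1

4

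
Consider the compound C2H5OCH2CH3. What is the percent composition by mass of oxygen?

Atom tally by fragment:
  C2H5OCH2 → C:3 H:7 O:1
  CH3 → C:1 H:3
Element totals:
  C: 4
  H: 10
  O: 1
Molecular formula: C4H10O.
Molar mass = 74.123 g/mol.
Mass from O: 1 × 15.999 = 15.999 g/mol.
%O = 15.999 / 74.123 × 100 = 21.58%.

21.58%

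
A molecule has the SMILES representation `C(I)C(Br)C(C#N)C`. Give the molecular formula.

Atom tally by fragment:
  ICH2 → C:1 H:2 I:1
  CH(Br) → C:1 H:1 Br:1
  CH(CN) → C:2 H:1 N:1
  CH3 → C:1 H:3
Element totals:
  C: 5
  H: 7
  Br: 1
  I: 1
  N: 1

C5H7BrIN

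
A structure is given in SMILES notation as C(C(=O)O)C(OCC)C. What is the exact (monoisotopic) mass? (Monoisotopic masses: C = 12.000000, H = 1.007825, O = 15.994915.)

132.0786

Atom tally by fragment:
  HOOCCH2 → C:2 H:3 O:2
  CH(OC2H5) → C:3 H:6 O:1
  CH3 → C:1 H:3
Element totals:
  C: 6
  H: 12
  O: 3
Molecular formula: C6H12O3.
  M = 6(12.0) + 12(1.007825) + 3(15.994915)
    = 72.000000 + 12.093900 + 47.984745 = 132.078645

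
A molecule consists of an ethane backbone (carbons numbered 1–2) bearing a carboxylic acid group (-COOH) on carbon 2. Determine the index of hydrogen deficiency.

1

Atom tally by fragment:
  CH3 → C:1 H:3
  CH2COOH → C:2 H:3 O:2
Element totals:
  C: 3
  H: 6
  O: 2
Molecular formula: C3H6O2.
DoU = (2C + 2 + N − H − X) / 2 = (2·3 + 2 + 0 − 6 − 0) / 2 = 1.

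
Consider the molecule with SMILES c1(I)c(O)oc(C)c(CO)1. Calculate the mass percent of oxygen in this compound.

Atom tally by fragment:
  furan ring core → C:4 H:4 O:1
  (− 4 ring H displaced by substituents)
  + I → I:1
  + OH → O:1 H:1
  + CH3 → C:1 H:3
  + CH2OH → C:1 H:3 O:1
Element totals:
  C: 6
  H: 7
  I: 1
  O: 3
Molecular formula: C6H7IO3.
Molar mass = 254.023 g/mol.
Mass from O: 3 × 15.999 = 47.997 g/mol.
%O = 47.997 / 254.023 × 100 = 18.89%.

18.89%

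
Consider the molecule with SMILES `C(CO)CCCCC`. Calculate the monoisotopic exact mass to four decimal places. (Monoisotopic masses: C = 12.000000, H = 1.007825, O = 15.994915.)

116.1201

Atom tally by fragment:
  HOCH2CH2 → C:2 H:5 O:1
  CH2 → C:1 H:2
  CH2 → C:1 H:2
  CH2 → C:1 H:2
  CH2 → C:1 H:2
  CH3 → C:1 H:3
Element totals:
  C: 7
  H: 16
  O: 1
Molecular formula: C7H16O.
  M = 7(12.0) + 16(1.007825) + 15.994915
    = 84.000000 + 16.125200 + 15.994915 = 116.120115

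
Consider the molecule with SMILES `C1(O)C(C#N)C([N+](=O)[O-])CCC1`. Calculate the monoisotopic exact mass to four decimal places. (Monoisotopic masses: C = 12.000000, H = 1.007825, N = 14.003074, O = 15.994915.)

170.0691

Atom tally by fragment:
  cyclohexane ring core → C:6 H:12
  (− 3 ring H displaced by substituents)
  + OH → O:1 H:1
  + CN → C:1 N:1
  + NO2 → N:1 O:2
Element totals:
  C: 7
  H: 10
  N: 2
  O: 3
Molecular formula: C7H10N2O3.
  M = 7(12.0) + 10(1.007825) + 2(14.003074) + 3(15.994915)
    = 84.000000 + 10.078250 + 28.006148 + 47.984745 = 170.069143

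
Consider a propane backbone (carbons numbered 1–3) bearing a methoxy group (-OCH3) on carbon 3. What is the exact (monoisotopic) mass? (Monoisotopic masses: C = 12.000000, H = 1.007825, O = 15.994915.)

Atom tally by fragment:
  CH3 → C:1 H:3
  CH2 → C:1 H:2
  CH2OCH3 → C:2 H:5 O:1
Element totals:
  C: 4
  H: 10
  O: 1
Molecular formula: C4H10O.
  M = 4(12.0) + 10(1.007825) + 15.994915
    = 48.000000 + 10.078250 + 15.994915 = 74.073165

74.0732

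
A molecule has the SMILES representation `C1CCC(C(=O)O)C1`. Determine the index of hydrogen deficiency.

2

Atom tally by fragment:
  cyclopentane ring core → C:5 H:10
  (− 1 ring H displaced by substituents)
  + COOH → C:1 H:1 O:2
Element totals:
  C: 6
  H: 10
  O: 2
Molecular formula: C6H10O2.
DoU = (2C + 2 + N − H − X) / 2 = (2·6 + 2 + 0 − 10 − 0) / 2 = 2.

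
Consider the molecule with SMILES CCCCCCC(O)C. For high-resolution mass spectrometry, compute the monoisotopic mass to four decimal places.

Atom tally by fragment:
  CH3 → C:1 H:3
  CH2 → C:1 H:2
  CH2 → C:1 H:2
  CH2 → C:1 H:2
  CH2 → C:1 H:2
  CH2 → C:1 H:2
  CH(OH) → C:1 H:2 O:1
  CH3 → C:1 H:3
Element totals:
  C: 8
  H: 18
  O: 1
Molecular formula: C8H18O.
  M = 8(12.0) + 18(1.007825) + 15.994915
    = 96.000000 + 18.140850 + 15.994915 = 130.135765

130.1358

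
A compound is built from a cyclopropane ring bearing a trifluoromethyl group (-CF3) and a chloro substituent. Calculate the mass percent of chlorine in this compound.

Atom tally by fragment:
  cyclopropane ring core → C:3 H:6
  (− 2 ring H displaced by substituents)
  + CF3 → C:1 F:3
  + Cl → Cl:1
Element totals:
  C: 4
  H: 4
  Cl: 1
  F: 3
Molecular formula: C4H4ClF3.
Molar mass = 144.520 g/mol.
Mass from Cl: 1 × 35.45 = 35.450 g/mol.
%Cl = 35.450 / 144.520 × 100 = 24.53%.

24.53%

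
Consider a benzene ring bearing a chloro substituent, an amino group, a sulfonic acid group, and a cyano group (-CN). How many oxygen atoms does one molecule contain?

Atom tally by fragment:
  benzene ring core → C:6 H:6
  (− 4 ring H displaced by substituents)
  + Cl → Cl:1
  + NH2 → N:1 H:2
  + SO3H → S:1 O:3 H:1
  + CN → C:1 N:1
Element totals:
  C: 7
  H: 5
  Cl: 1
  N: 2
  O: 3
  S: 1

3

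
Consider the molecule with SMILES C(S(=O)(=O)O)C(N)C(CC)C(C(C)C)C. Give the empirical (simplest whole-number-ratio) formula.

C10H23NO3S

Atom tally by fragment:
  HO3SCH2 → C:1 H:3 S:1 O:3
  CH(NH2) → C:1 H:3 N:1
  CH(C2H5) → C:3 H:6
  CH(CH(CH3)2) → C:4 H:8
  CH3 → C:1 H:3
Element totals:
  C: 10
  H: 23
  N: 1
  O: 3
  S: 1
Molecular formula: C10H23NO3S.
gcd of subscripts (10, 23, 1, 3, 1) = 1, so the empirical formula equals the molecular formula.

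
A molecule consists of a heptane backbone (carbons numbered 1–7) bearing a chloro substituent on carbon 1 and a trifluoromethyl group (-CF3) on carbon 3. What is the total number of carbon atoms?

Atom tally by fragment:
  ClCH2 → C:1 H:2 Cl:1
  CH2 → C:1 H:2
  CH(CF3) → C:2 H:1 F:3
  CH2 → C:1 H:2
  CH2 → C:1 H:2
  CH2 → C:1 H:2
  CH3 → C:1 H:3
Element totals:
  C: 8
  H: 14
  Cl: 1
  F: 3

8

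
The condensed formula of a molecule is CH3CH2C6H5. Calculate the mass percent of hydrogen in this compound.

Element totals:
  C: 8
  H: 10
Molecular formula: C8H10.
Molar mass = 106.168 g/mol.
Mass from H: 10 × 1.008 = 10.080 g/mol.
%H = 10.080 / 106.168 × 100 = 9.49%.

9.49%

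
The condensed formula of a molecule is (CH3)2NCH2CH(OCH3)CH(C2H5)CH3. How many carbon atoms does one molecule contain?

Atom tally by fragment:
  (CH3)2NCH2 → C:3 H:8 N:1
  CH(OCH3) → C:2 H:4 O:1
  CH(C2H5) → C:3 H:6
  CH3 → C:1 H:3
Element totals:
  C: 9
  H: 21
  N: 1
  O: 1

9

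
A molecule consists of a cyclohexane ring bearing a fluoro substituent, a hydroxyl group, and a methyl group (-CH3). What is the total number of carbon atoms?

Atom tally by fragment:
  cyclohexane ring core → C:6 H:12
  (− 3 ring H displaced by substituents)
  + F → F:1
  + OH → O:1 H:1
  + CH3 → C:1 H:3
Element totals:
  C: 7
  H: 13
  F: 1
  O: 1

7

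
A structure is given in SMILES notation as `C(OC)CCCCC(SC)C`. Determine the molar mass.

176.32 g/mol

Atom tally by fragment:
  CH3OCH2 → C:2 H:5 O:1
  CH2 → C:1 H:2
  CH2 → C:1 H:2
  CH2 → C:1 H:2
  CH2 → C:1 H:2
  CH(SCH3) → C:2 H:4 S:1
  CH3 → C:1 H:3
Element totals:
  C: 9
  H: 20
  O: 1
  S: 1
Molecular formula: C9H20OS.
  M = 9(12.011) + 20(1.008) + 15.999 + 32.06
    = 108.099 + 20.160 + 15.999 + 32.060 = 176.318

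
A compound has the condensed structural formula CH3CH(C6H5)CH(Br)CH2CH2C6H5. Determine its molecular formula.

C17H19Br

Element totals:
  C: 17
  H: 19
  Br: 1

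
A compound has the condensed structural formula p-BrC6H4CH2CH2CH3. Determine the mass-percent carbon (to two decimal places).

Atom tally by fragment:
  benzene ring core → C:6 H:6
  (− 2 ring H displaced by substituents)
  + Br → Br:1
  + CH2CH2CH3 → C:3 H:7
Element totals:
  C: 9
  H: 11
  Br: 1
Molecular formula: C9H11Br.
Molar mass = 199.091 g/mol.
Mass from C: 9 × 12.011 = 108.099 g/mol.
%C = 108.099 / 199.091 × 100 = 54.30%.

54.30%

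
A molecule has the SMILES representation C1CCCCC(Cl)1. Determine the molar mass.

Atom tally by fragment:
  cyclohexane ring core → C:6 H:12
  (− 1 ring H displaced by substituents)
  + Cl → Cl:1
Element totals:
  C: 6
  H: 11
  Cl: 1
Molecular formula: C6H11Cl.
  M = 6(12.011) + 11(1.008) + 35.45
    = 72.066 + 11.088 + 35.450 = 118.604

118.60 g/mol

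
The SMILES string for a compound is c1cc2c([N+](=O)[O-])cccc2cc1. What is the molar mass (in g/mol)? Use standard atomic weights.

Atom tally by fragment:
  naphthalene ring system core → C:10 H:8
  (− 1 ring H displaced by substituents)
  + NO2 → N:1 O:2
Element totals:
  C: 10
  H: 7
  N: 1
  O: 2
Molecular formula: C10H7NO2.
  M = 10(12.011) + 7(1.008) + 14.007 + 2(15.999)
    = 120.110 + 7.056 + 14.007 + 31.998 = 173.171

173.17 g/mol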